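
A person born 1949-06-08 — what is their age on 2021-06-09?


Birth: 1949-06-08
Reference: 2021-06-09
Year difference: 2021 - 1949 = 72

72 years old


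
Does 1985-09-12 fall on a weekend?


Anchor: Jan 1, 1985. With p = 1985 - 1 = 1984: (p + p//4 - p//100 + p//400) mod 7 = (1984 + 496 - 19 + 4) mod 7 = 2465 mod 7 = 1 -> Tuesday (Mon=0 ... Sun=6)
Day of year: 255; offset = 254
Weekday index = (1 + 254) mod 7 = 3 -> Thursday
Weekend days: Saturday, Sunday

No


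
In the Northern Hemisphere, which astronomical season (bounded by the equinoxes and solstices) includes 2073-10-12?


Date: October 12
Astronomical Autumn (approx.; exact equinox/solstice day varies by year): September 22 to December 20
October 12 falls within the Autumn window

Autumn


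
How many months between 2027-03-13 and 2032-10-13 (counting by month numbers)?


From March 2027 to October 2032
5 years * 12 = 60 months, plus 7 months = 67

67 months


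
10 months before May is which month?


May is month 5
5 - 10 = -5; wrap: -5 + 12 = 7

July


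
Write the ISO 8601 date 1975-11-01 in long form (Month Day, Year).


ISO 1975-11-01 parses as year=1975, month=11, day=01
Month 11 -> November

November 1, 1975


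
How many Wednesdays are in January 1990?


January 1990 has 31 days
Anchor: Jan 1, 1990. With p = 1990 - 1 = 1989: (p + p//4 - p//100 + p//400) mod 7 = (1989 + 497 - 19 + 4) mod 7 = 2471 mod 7 = 0 -> Monday (Mon=0 ... Sun=6)
January 1 is the anchor itself -> Monday
First Wednesday is January 3
Wednesdays: 3, 10, 17, 24, 31

5 Wednesdays


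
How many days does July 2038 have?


July 2038

31 days


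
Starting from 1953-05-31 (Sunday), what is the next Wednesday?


Current: Sunday
Target: Wednesday
Days ahead: 3

Next Wednesday: 1953-06-03


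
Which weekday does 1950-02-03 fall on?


Date: February 3, 1950
Anchor: Jan 1, 1950. With p = 1950 - 1 = 1949: (p + p//4 - p//100 + p//400) mod 7 = (1949 + 487 - 19 + 4) mod 7 = 2421 mod 7 = 6 -> Sunday (Mon=0 ... Sun=6)
Days before February (Jan): 31; offset = 31 + 3 - 1 = 33
Weekday index = (6 + 33) mod 7 = 4

Day of the week: Friday


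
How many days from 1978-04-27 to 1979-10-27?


From 1978-04-27 to 1979-10-27
1978-04-27: days before April = 31 + 28 + 31 = 90 (1978 is not a leap year); day of year = 90 + 27 = 117
1979-10-27: days before October = 31 + 28 + 31 + 30 + 31 + 30 + 31 + 31 + 30 = 273 (1979 is not a leap year); day of year = 273 + 27 = 300
Rest of 1978: 365 - 117 = 248
Total = 248 + 300 = 548

548 days


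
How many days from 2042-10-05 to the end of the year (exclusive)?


Day of year: 278 of 365
Remaining = 365 - 278

87 days


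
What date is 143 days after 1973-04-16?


Start: 1973-04-16, add 143 days
April 1973 has 30 days: 30 - 16 = 14 days to April 30 -> 129 left
May 1973 has 31 days -> 98 left
June 1973 has 30 days -> 68 left
July 1973 has 31 days -> 37 left
August 1973 has 31 days -> 6 left
September 1973: 6 <= 30 -> lands on September 6

Result: 1973-09-06


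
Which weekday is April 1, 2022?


Target: April 1, 2022
Anchor: Jan 1, 2022. With p = 2022 - 1 = 2021: (p + p//4 - p//100 + p//400) mod 7 = (2021 + 505 - 20 + 5) mod 7 = 2511 mod 7 = 5 -> Saturday (Mon=0 ... Sun=6)
Days before April (Jan-Mar): 90 days
Weekday index = (5 + 90) mod 7 = 4

Friday


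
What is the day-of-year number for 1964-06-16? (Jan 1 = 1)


Date: June 16, 1964
Days in months 1 through 5: 152
Plus 16 days in June

Day of year: 168


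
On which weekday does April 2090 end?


April 2090 has 30 days
Anchor: Jan 1, 2090. With p = 2090 - 1 = 2089: (p + p//4 - p//100 + p//400) mod 7 = (2089 + 522 - 20 + 5) mod 7 = 2596 mod 7 = 6 -> Sunday (Mon=0 ... Sun=6)
Days before April (Jan-Mar): 90; April 1 index = (6 + 90) mod 7 = 5 -> Saturday
Last day offset: 30 - 1 = 29 days
Weekday index = (5 + 29) mod 7 = 6

Sunday, April 30


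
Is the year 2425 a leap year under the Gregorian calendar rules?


Gregorian leap year rule: divisible by 4, but not by 100, unless also by 400.
2425 is not divisible by 4 -> not a leap year

No


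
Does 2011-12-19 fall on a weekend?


Anchor: Jan 1, 2011. With p = 2011 - 1 = 2010: (p + p//4 - p//100 + p//400) mod 7 = (2010 + 502 - 20 + 5) mod 7 = 2497 mod 7 = 5 -> Saturday (Mon=0 ... Sun=6)
Day of year: 353; offset = 352
Weekday index = (5 + 352) mod 7 = 0 -> Monday
Weekend days: Saturday, Sunday

No


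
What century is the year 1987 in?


Century = (year - 1) // 100 + 1
= (1987 - 1) // 100 + 1
= 1986 // 100 + 1
= 19 + 1

20th century


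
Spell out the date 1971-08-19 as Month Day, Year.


ISO 1971-08-19 parses as year=1971, month=08, day=19
Month 8 -> August

August 19, 1971


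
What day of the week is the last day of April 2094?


April 2094 has 30 days
Anchor: Jan 1, 2094. With p = 2094 - 1 = 2093: (p + p//4 - p//100 + p//400) mod 7 = (2093 + 523 - 20 + 5) mod 7 = 2601 mod 7 = 4 -> Friday (Mon=0 ... Sun=6)
Days before April (Jan-Mar): 90; April 1 index = (4 + 90) mod 7 = 3 -> Thursday
Last day offset: 30 - 1 = 29 days
Weekday index = (3 + 29) mod 7 = 4

Friday, April 30


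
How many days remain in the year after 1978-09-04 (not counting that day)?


Day of year: 247 of 365
Remaining = 365 - 247

118 days


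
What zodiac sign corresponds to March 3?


Date: March 3
Conventional tropical zodiac dates: Pisces from February 19 onward; Aries starts March 21
March 3 falls within the Pisces range

Pisces


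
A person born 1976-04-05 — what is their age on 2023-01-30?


Birth: 1976-04-05
Reference: 2023-01-30
Year difference: 2023 - 1976 = 47
Birthday not yet reached in 2023, subtract 1

46 years old


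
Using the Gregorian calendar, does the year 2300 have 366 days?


Gregorian leap year rule: divisible by 4, but not by 100, unless also by 400.
2300 is divisible by 100 but not 400 -> not a leap year

No


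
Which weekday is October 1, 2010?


Target: October 1, 2010
Anchor: Jan 1, 2010. With p = 2010 - 1 = 2009: (p + p//4 - p//100 + p//400) mod 7 = (2009 + 502 - 20 + 5) mod 7 = 2496 mod 7 = 4 -> Friday (Mon=0 ... Sun=6)
Days before October (Jan-Sep): 273 days
Weekday index = (4 + 273) mod 7 = 4

Friday


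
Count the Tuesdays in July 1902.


July 1902 has 31 days
Anchor: Jan 1, 1902. With p = 1902 - 1 = 1901: (p + p//4 - p//100 + p//400) mod 7 = (1901 + 475 - 19 + 4) mod 7 = 2361 mod 7 = 2 -> Wednesday (Mon=0 ... Sun=6)
Days before July (Jan-Jun): 181; July 1 index = (2 + 181) mod 7 = 1 -> Tuesday
First Tuesday is July 1
Tuesdays: 1, 8, 15, 22, 29

5 Tuesdays


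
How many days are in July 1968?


July 1968

31 days


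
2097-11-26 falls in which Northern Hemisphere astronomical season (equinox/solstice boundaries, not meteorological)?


Date: November 26
Astronomical Autumn (approx.; exact equinox/solstice day varies by year): September 22 to December 20
November 26 falls within the Autumn window

Autumn


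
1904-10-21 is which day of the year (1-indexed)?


Date: October 21, 1904
Days in months 1 through 9: 274
Plus 21 days in October

Day of year: 295


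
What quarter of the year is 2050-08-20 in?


Month: August (month 8)
Q1: Jan-Mar, Q2: Apr-Jun, Q3: Jul-Sep, Q4: Oct-Dec

Q3


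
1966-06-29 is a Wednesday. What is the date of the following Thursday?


Current: Wednesday
Target: Thursday
Days ahead: 1

Next Thursday: 1966-06-30


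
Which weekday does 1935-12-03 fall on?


Date: December 3, 1935
Anchor: Jan 1, 1935. With p = 1935 - 1 = 1934: (p + p//4 - p//100 + p//400) mod 7 = (1934 + 483 - 19 + 4) mod 7 = 2402 mod 7 = 1 -> Tuesday (Mon=0 ... Sun=6)
Days before December (Jan-Nov): 334; offset = 334 + 3 - 1 = 336
Weekday index = (1 + 336) mod 7 = 1

Day of the week: Tuesday


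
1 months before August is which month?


August is month 8
8 - 1 = 7

July


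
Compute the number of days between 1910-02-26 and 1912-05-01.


From 1910-02-26 to 1912-05-01
1910-02-26: days before February = 31; day of year = 31 + 26 = 57
1912-05-01: days before May = 31 + 29 + 31 + 30 = 121 (1912 is a leap year); day of year = 121 + 1 = 122
Rest of 1910: 365 - 57 = 308
Full years 1911 (365): 365
Total = 308 + 365 + 122 = 795

795 days


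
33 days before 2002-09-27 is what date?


Start: 2002-09-27, subtract 33 days
Back 27 days from September 27 reaches August 31, 2002 -> 6 left
August 2002: 31 - 6 = 25 -> lands on August 25

Result: 2002-08-25


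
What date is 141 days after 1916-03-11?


Start: 1916-03-11, add 141 days
March 1916 has 31 days: 31 - 11 = 20 days to March 31 -> 121 left
April 1916 has 30 days -> 91 left
May 1916 has 31 days -> 60 left
June 1916 has 30 days -> 30 left
July 1916: 30 <= 31 -> lands on July 30

Result: 1916-07-30


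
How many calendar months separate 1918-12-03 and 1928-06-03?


From December 1918 to June 1928
10 years * 12 = 120 months, minus 6 months = 114

114 months


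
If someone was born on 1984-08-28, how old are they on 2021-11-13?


Birth: 1984-08-28
Reference: 2021-11-13
Year difference: 2021 - 1984 = 37

37 years old


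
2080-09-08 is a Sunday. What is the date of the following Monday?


Current: Sunday
Target: Monday
Days ahead: 1

Next Monday: 2080-09-09


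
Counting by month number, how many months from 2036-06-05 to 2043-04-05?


From June 2036 to April 2043
7 years * 12 = 84 months, minus 2 months = 82

82 months


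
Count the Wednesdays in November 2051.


November 2051 has 30 days
Anchor: Jan 1, 2051. With p = 2051 - 1 = 2050: (p + p//4 - p//100 + p//400) mod 7 = (2050 + 512 - 20 + 5) mod 7 = 2547 mod 7 = 6 -> Sunday (Mon=0 ... Sun=6)
Days before November (Jan-Oct): 304; November 1 index = (6 + 304) mod 7 = 2 -> Wednesday
First Wednesday is November 1
Wednesdays: 1, 8, 15, 22, 29

5 Wednesdays


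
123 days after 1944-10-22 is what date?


Start: 1944-10-22, add 123 days
October 1944 has 31 days: 31 - 22 = 9 days to October 31 -> 114 left
November 1944 has 30 days -> 84 left
December 1944 has 31 days -> 53 left
January 1945 has 31 days -> 22 left
February 1945: 22 <= 28 -> lands on February 22

Result: 1945-02-22


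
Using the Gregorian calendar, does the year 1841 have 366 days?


Gregorian leap year rule: divisible by 4, but not by 100, unless also by 400.
1841 is not divisible by 4 -> not a leap year

No


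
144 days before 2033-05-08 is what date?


Start: 2033-05-08, subtract 144 days
Back 8 days from May 8 reaches April 30, 2033 -> 136 left
April 2033 has 30 days -> back to March 31, 2033 -> 106 left
March 2033 has 31 days -> back to February 28, 2033 -> 75 left
February 2033 has 28 days -> back to January 31, 2033 -> 47 left
January 2033 has 31 days -> back to December 31, 2032 -> 16 left
December 2032: 31 - 16 = 15 -> lands on December 15

Result: 2032-12-15


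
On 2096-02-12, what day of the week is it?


Date: February 12, 2096
Anchor: Jan 1, 2096. With p = 2096 - 1 = 2095: (p + p//4 - p//100 + p//400) mod 7 = (2095 + 523 - 20 + 5) mod 7 = 2603 mod 7 = 6 -> Sunday (Mon=0 ... Sun=6)
Days before February (Jan): 31; offset = 31 + 12 - 1 = 42
Weekday index = (6 + 42) mod 7 = 6

Day of the week: Sunday


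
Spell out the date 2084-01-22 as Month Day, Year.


ISO 2084-01-22 parses as year=2084, month=01, day=22
Month 1 -> January

January 22, 2084


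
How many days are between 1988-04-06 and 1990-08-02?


From 1988-04-06 to 1990-08-02
1988-04-06: days before April = 31 + 29 + 31 = 91 (1988 is a leap year); day of year = 91 + 6 = 97
1990-08-02: days before August = 31 + 28 + 31 + 30 + 31 + 30 + 31 = 212 (1990 is not a leap year); day of year = 212 + 2 = 214
Rest of 1988: 366 - 97 = 269
Full years 1989 (365): 365
Total = 269 + 365 + 214 = 848

848 days


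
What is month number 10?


Month 10 of 12

October


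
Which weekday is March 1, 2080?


Target: March 1, 2080
Anchor: Jan 1, 2080. With p = 2080 - 1 = 2079: (p + p//4 - p//100 + p//400) mod 7 = (2079 + 519 - 20 + 5) mod 7 = 2583 mod 7 = 0 -> Monday (Mon=0 ... Sun=6)
Days before March (Jan-Feb): 60 days
Weekday index = (0 + 60) mod 7 = 4

Friday


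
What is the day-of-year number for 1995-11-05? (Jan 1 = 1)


Date: November 5, 1995
Days in months 1 through 10: 304
Plus 5 days in November

Day of year: 309


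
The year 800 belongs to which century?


Century = (year - 1) // 100 + 1
= (800 - 1) // 100 + 1
= 799 // 100 + 1
= 7 + 1

8th century


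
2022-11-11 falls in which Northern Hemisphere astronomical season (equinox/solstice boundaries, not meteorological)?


Date: November 11
Astronomical Autumn (approx.; exact equinox/solstice day varies by year): September 22 to December 20
November 11 falls within the Autumn window

Autumn


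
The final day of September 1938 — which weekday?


September 1938 has 30 days
Anchor: Jan 1, 1938. With p = 1938 - 1 = 1937: (p + p//4 - p//100 + p//400) mod 7 = (1937 + 484 - 19 + 4) mod 7 = 2406 mod 7 = 5 -> Saturday (Mon=0 ... Sun=6)
Days before September (Jan-Aug): 243; September 1 index = (5 + 243) mod 7 = 3 -> Thursday
Last day offset: 30 - 1 = 29 days
Weekday index = (3 + 29) mod 7 = 4

Friday, September 30


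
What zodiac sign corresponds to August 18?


Date: August 18
Conventional tropical zodiac dates: Leo from July 23 onward; Virgo starts August 23
August 18 falls within the Leo range

Leo


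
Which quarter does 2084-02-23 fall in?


Month: February (month 2)
Q1: Jan-Mar, Q2: Apr-Jun, Q3: Jul-Sep, Q4: Oct-Dec

Q1


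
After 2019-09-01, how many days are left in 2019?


Day of year: 244 of 365
Remaining = 365 - 244

121 days


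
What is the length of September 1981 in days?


September 1981

30 days


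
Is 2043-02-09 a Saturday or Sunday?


Anchor: Jan 1, 2043. With p = 2043 - 1 = 2042: (p + p//4 - p//100 + p//400) mod 7 = (2042 + 510 - 20 + 5) mod 7 = 2537 mod 7 = 3 -> Thursday (Mon=0 ... Sun=6)
Day of year: 40; offset = 39
Weekday index = (3 + 39) mod 7 = 0 -> Monday
Weekend days: Saturday, Sunday

No


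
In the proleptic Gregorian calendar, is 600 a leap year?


Gregorian leap year rule: divisible by 4, but not by 100, unless also by 400.
600 is divisible by 100 but not 400 -> not a leap year

No


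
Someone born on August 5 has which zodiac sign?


Date: August 5
Conventional tropical zodiac dates: Leo from July 23 onward; Virgo starts August 23
August 5 falls within the Leo range

Leo


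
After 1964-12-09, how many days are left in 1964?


Day of year: 344 of 366
Remaining = 366 - 344

22 days


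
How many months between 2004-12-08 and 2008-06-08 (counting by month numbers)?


From December 2004 to June 2008
4 years * 12 = 48 months, minus 6 months = 42

42 months


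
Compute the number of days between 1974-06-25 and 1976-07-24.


From 1974-06-25 to 1976-07-24
1974-06-25: days before June = 31 + 28 + 31 + 30 + 31 = 151 (1974 is not a leap year); day of year = 151 + 25 = 176
1976-07-24: days before July = 31 + 29 + 31 + 30 + 31 + 30 = 182 (1976 is a leap year); day of year = 182 + 24 = 206
Rest of 1974: 365 - 176 = 189
Full years 1975 (365): 365
Total = 189 + 365 + 206 = 760

760 days


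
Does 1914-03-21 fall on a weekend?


Anchor: Jan 1, 1914. With p = 1914 - 1 = 1913: (p + p//4 - p//100 + p//400) mod 7 = (1913 + 478 - 19 + 4) mod 7 = 2376 mod 7 = 3 -> Thursday (Mon=0 ... Sun=6)
Day of year: 80; offset = 79
Weekday index = (3 + 79) mod 7 = 5 -> Saturday
Weekend days: Saturday, Sunday

Yes


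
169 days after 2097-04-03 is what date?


Start: 2097-04-03, add 169 days
April 2097 has 30 days: 30 - 3 = 27 days to April 30 -> 142 left
May 2097 has 31 days -> 111 left
June 2097 has 30 days -> 81 left
July 2097 has 31 days -> 50 left
August 2097 has 31 days -> 19 left
September 2097: 19 <= 30 -> lands on September 19

Result: 2097-09-19


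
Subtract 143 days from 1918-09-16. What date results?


Start: 1918-09-16, subtract 143 days
Back 16 days from September 16 reaches August 31, 1918 -> 127 left
August 1918 has 31 days -> back to July 31, 1918 -> 96 left
July 1918 has 31 days -> back to June 30, 1918 -> 65 left
June 1918 has 30 days -> back to May 31, 1918 -> 35 left
May 1918 has 31 days -> back to April 30, 1918 -> 4 left
April 1918: 30 - 4 = 26 -> lands on April 26

Result: 1918-04-26


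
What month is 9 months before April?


April is month 4
4 - 9 = -5; wrap: -5 + 12 = 7

July


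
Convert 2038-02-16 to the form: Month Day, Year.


ISO 2038-02-16 parses as year=2038, month=02, day=16
Month 2 -> February

February 16, 2038


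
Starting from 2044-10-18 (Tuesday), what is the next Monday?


Current: Tuesday
Target: Monday
Days ahead: 6

Next Monday: 2044-10-24


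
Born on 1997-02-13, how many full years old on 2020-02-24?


Birth: 1997-02-13
Reference: 2020-02-24
Year difference: 2020 - 1997 = 23

23 years old


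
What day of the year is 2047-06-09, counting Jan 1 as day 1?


Date: June 9, 2047
Days in months 1 through 5: 151
Plus 9 days in June

Day of year: 160


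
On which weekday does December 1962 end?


December 1962 has 31 days
Anchor: Jan 1, 1962. With p = 1962 - 1 = 1961: (p + p//4 - p//100 + p//400) mod 7 = (1961 + 490 - 19 + 4) mod 7 = 2436 mod 7 = 0 -> Monday (Mon=0 ... Sun=6)
Days before December (Jan-Nov): 334; December 1 index = (0 + 334) mod 7 = 5 -> Saturday
Last day offset: 31 - 1 = 30 days
Weekday index = (5 + 30) mod 7 = 0

Monday, December 31


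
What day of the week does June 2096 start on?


Target: June 1, 2096
Anchor: Jan 1, 2096. With p = 2096 - 1 = 2095: (p + p//4 - p//100 + p//400) mod 7 = (2095 + 523 - 20 + 5) mod 7 = 2603 mod 7 = 6 -> Sunday (Mon=0 ... Sun=6)
Days before June (Jan-May): 152 days
Weekday index = (6 + 152) mod 7 = 4

Friday


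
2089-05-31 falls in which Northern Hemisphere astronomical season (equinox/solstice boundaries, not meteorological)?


Date: May 31
Astronomical Spring (approx.; exact equinox/solstice day varies by year): March 20 to June 20
May 31 falls within the Spring window

Spring


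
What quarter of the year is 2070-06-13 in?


Month: June (month 6)
Q1: Jan-Mar, Q2: Apr-Jun, Q3: Jul-Sep, Q4: Oct-Dec

Q2


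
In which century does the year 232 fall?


Century = (year - 1) // 100 + 1
= (232 - 1) // 100 + 1
= 231 // 100 + 1
= 2 + 1

3rd century


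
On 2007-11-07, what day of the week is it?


Date: November 7, 2007
Anchor: Jan 1, 2007. With p = 2007 - 1 = 2006: (p + p//4 - p//100 + p//400) mod 7 = (2006 + 501 - 20 + 5) mod 7 = 2492 mod 7 = 0 -> Monday (Mon=0 ... Sun=6)
Days before November (Jan-Oct): 304; offset = 304 + 7 - 1 = 310
Weekday index = (0 + 310) mod 7 = 2

Day of the week: Wednesday


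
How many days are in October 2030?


October 2030

31 days


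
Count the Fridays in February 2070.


February 2070 has 28 days
Anchor: Jan 1, 2070. With p = 2070 - 1 = 2069: (p + p//4 - p//100 + p//400) mod 7 = (2069 + 517 - 20 + 5) mod 7 = 2571 mod 7 = 2 -> Wednesday (Mon=0 ... Sun=6)
Days before February (Jan): 31; February 1 index = (2 + 31) mod 7 = 5 -> Saturday
First Friday is February 7
Fridays: 7, 14, 21, 28

4 Fridays


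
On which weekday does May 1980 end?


May 1980 has 31 days
Anchor: Jan 1, 1980. With p = 1980 - 1 = 1979: (p + p//4 - p//100 + p//400) mod 7 = (1979 + 494 - 19 + 4) mod 7 = 2458 mod 7 = 1 -> Tuesday (Mon=0 ... Sun=6)
Days before May (Jan-Apr): 121; May 1 index = (1 + 121) mod 7 = 3 -> Thursday
Last day offset: 31 - 1 = 30 days
Weekday index = (3 + 30) mod 7 = 5

Saturday, May 31


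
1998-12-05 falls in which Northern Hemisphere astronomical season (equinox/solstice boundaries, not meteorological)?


Date: December 5
Astronomical Autumn (approx.; exact equinox/solstice day varies by year): September 22 to December 20
December 5 falls within the Autumn window

Autumn


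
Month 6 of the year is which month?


Month 6 of 12

June


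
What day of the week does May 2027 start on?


Target: May 1, 2027
Anchor: Jan 1, 2027. With p = 2027 - 1 = 2026: (p + p//4 - p//100 + p//400) mod 7 = (2026 + 506 - 20 + 5) mod 7 = 2517 mod 7 = 4 -> Friday (Mon=0 ... Sun=6)
Days before May (Jan-Apr): 120 days
Weekday index = (4 + 120) mod 7 = 5

Saturday


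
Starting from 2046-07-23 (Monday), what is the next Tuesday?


Current: Monday
Target: Tuesday
Days ahead: 1

Next Tuesday: 2046-07-24


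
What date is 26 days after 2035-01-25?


Start: 2035-01-25, add 26 days
January 2035 has 31 days: 31 - 25 = 6 days to January 31 -> 20 left
February 2035: 20 <= 28 -> lands on February 20

Result: 2035-02-20


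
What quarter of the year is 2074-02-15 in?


Month: February (month 2)
Q1: Jan-Mar, Q2: Apr-Jun, Q3: Jul-Sep, Q4: Oct-Dec

Q1


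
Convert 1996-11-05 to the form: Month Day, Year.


ISO 1996-11-05 parses as year=1996, month=11, day=05
Month 11 -> November

November 5, 1996


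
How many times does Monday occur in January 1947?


January 1947 has 31 days
Anchor: Jan 1, 1947. With p = 1947 - 1 = 1946: (p + p//4 - p//100 + p//400) mod 7 = (1946 + 486 - 19 + 4) mod 7 = 2417 mod 7 = 2 -> Wednesday (Mon=0 ... Sun=6)
January 1 is the anchor itself -> Wednesday
First Monday is January 6
Mondays: 6, 13, 20, 27

4 Mondays


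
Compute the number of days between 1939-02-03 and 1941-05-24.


From 1939-02-03 to 1941-05-24
1939-02-03: days before February = 31; day of year = 31 + 3 = 34
1941-05-24: days before May = 31 + 28 + 31 + 30 = 120 (1941 is not a leap year); day of year = 120 + 24 = 144
Rest of 1939: 365 - 34 = 331
Full years 1940 (366): 366
Total = 331 + 366 + 144 = 841

841 days


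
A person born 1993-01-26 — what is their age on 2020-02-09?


Birth: 1993-01-26
Reference: 2020-02-09
Year difference: 2020 - 1993 = 27

27 years old


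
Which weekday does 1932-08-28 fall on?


Date: August 28, 1932
Anchor: Jan 1, 1932. With p = 1932 - 1 = 1931: (p + p//4 - p//100 + p//400) mod 7 = (1931 + 482 - 19 + 4) mod 7 = 2398 mod 7 = 4 -> Friday (Mon=0 ... Sun=6)
Days before August (Jan-Jul): 213; offset = 213 + 28 - 1 = 240
Weekday index = (4 + 240) mod 7 = 6

Day of the week: Sunday


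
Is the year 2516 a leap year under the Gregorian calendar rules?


Gregorian leap year rule: divisible by 4, but not by 100, unless also by 400.
2516 is divisible by 4 but not 100 -> leap year

Yes


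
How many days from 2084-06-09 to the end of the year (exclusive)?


Day of year: 161 of 366
Remaining = 366 - 161

205 days


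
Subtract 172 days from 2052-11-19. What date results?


Start: 2052-11-19, subtract 172 days
Back 19 days from November 19 reaches October 31, 2052 -> 153 left
October 2052 has 31 days -> back to September 30, 2052 -> 122 left
September 2052 has 30 days -> back to August 31, 2052 -> 92 left
August 2052 has 31 days -> back to July 31, 2052 -> 61 left
July 2052 has 31 days -> back to June 30, 2052 -> 30 left
June 2052 has 30 days -> back to May 31, 2052 -> 0 left
May 2052: 31 - 0 = 31 -> lands on May 31

Result: 2052-05-31


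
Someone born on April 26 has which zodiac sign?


Date: April 26
Conventional tropical zodiac dates: Taurus from April 20 onward; Gemini starts May 21
April 26 falls within the Taurus range

Taurus


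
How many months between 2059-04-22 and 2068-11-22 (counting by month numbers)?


From April 2059 to November 2068
9 years * 12 = 108 months, plus 7 months = 115

115 months


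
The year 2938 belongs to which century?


Century = (year - 1) // 100 + 1
= (2938 - 1) // 100 + 1
= 2937 // 100 + 1
= 29 + 1

30th century


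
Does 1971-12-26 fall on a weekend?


Anchor: Jan 1, 1971. With p = 1971 - 1 = 1970: (p + p//4 - p//100 + p//400) mod 7 = (1970 + 492 - 19 + 4) mod 7 = 2447 mod 7 = 4 -> Friday (Mon=0 ... Sun=6)
Day of year: 360; offset = 359
Weekday index = (4 + 359) mod 7 = 6 -> Sunday
Weekend days: Saturday, Sunday

Yes


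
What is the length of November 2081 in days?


November 2081

30 days


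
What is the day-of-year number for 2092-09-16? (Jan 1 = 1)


Date: September 16, 2092
Days in months 1 through 8: 244
Plus 16 days in September

Day of year: 260


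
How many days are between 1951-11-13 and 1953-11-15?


From 1951-11-13 to 1953-11-15
1951-11-13: days before November = 31 + 28 + 31 + 30 + 31 + 30 + 31 + 31 + 30 + 31 = 304 (1951 is not a leap year); day of year = 304 + 13 = 317
1953-11-15: days before November = 31 + 28 + 31 + 30 + 31 + 30 + 31 + 31 + 30 + 31 = 304 (1953 is not a leap year); day of year = 304 + 15 = 319
Rest of 1951: 365 - 317 = 48
Full years 1952 (366): 366
Total = 48 + 366 + 319 = 733

733 days


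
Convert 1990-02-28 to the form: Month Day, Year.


ISO 1990-02-28 parses as year=1990, month=02, day=28
Month 2 -> February

February 28, 1990


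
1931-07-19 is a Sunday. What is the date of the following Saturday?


Current: Sunday
Target: Saturday
Days ahead: 6

Next Saturday: 1931-07-25


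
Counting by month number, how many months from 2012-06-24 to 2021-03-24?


From June 2012 to March 2021
9 years * 12 = 108 months, minus 3 months = 105

105 months


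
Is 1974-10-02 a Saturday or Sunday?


Anchor: Jan 1, 1974. With p = 1974 - 1 = 1973: (p + p//4 - p//100 + p//400) mod 7 = (1973 + 493 - 19 + 4) mod 7 = 2451 mod 7 = 1 -> Tuesday (Mon=0 ... Sun=6)
Day of year: 275; offset = 274
Weekday index = (1 + 274) mod 7 = 2 -> Wednesday
Weekend days: Saturday, Sunday

No


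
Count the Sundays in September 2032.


September 2032 has 30 days
Anchor: Jan 1, 2032. With p = 2032 - 1 = 2031: (p + p//4 - p//100 + p//400) mod 7 = (2031 + 507 - 20 + 5) mod 7 = 2523 mod 7 = 3 -> Thursday (Mon=0 ... Sun=6)
Days before September (Jan-Aug): 244; September 1 index = (3 + 244) mod 7 = 2 -> Wednesday
First Sunday is September 5
Sundays: 5, 12, 19, 26

4 Sundays


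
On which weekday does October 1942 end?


October 1942 has 31 days
Anchor: Jan 1, 1942. With p = 1942 - 1 = 1941: (p + p//4 - p//100 + p//400) mod 7 = (1941 + 485 - 19 + 4) mod 7 = 2411 mod 7 = 3 -> Thursday (Mon=0 ... Sun=6)
Days before October (Jan-Sep): 273; October 1 index = (3 + 273) mod 7 = 3 -> Thursday
Last day offset: 31 - 1 = 30 days
Weekday index = (3 + 30) mod 7 = 5

Saturday, October 31


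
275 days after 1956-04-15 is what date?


Start: 1956-04-15, add 275 days
April 1956 has 30 days: 30 - 15 = 15 days to April 30 -> 260 left
May 1956 has 31 days -> 229 left
June 1956 has 30 days -> 199 left
July 1956 has 31 days -> 168 left
August 1956 has 31 days -> 137 left
September 1956 has 30 days -> 107 left
October 1956 has 31 days -> 76 left
November 1956 has 30 days -> 46 left
December 1956 has 31 days -> 15 left
January 1957: 15 <= 31 -> lands on January 15

Result: 1957-01-15


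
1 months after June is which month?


June is month 6
6 + 1 = 7

July


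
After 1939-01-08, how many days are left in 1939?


Day of year: 8 of 365
Remaining = 365 - 8

357 days


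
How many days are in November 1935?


November 1935

30 days


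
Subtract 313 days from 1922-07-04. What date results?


Start: 1922-07-04, subtract 313 days
Back 4 days from July 4 reaches June 30, 1922 -> 309 left
June 1922 has 30 days -> back to May 31, 1922 -> 279 left
May 1922 has 31 days -> back to April 30, 1922 -> 248 left
April 1922 has 30 days -> back to March 31, 1922 -> 218 left
March 1922 has 31 days -> back to February 28, 1922 -> 187 left
February 1922 has 28 days -> back to January 31, 1922 -> 159 left
January 1922 has 31 days -> back to December 31, 1921 -> 128 left
December 1921 has 31 days -> back to November 30, 1921 -> 97 left
November 1921 has 30 days -> back to October 31, 1921 -> 67 left
October 1921 has 31 days -> back to September 30, 1921 -> 36 left
September 1921 has 30 days -> back to August 31, 1921 -> 6 left
August 1921: 31 - 6 = 25 -> lands on August 25

Result: 1921-08-25


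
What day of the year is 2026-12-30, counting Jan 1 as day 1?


Date: December 30, 2026
Days in months 1 through 11: 334
Plus 30 days in December

Day of year: 364


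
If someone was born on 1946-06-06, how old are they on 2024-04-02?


Birth: 1946-06-06
Reference: 2024-04-02
Year difference: 2024 - 1946 = 78
Birthday not yet reached in 2024, subtract 1

77 years old


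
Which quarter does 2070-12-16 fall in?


Month: December (month 12)
Q1: Jan-Mar, Q2: Apr-Jun, Q3: Jul-Sep, Q4: Oct-Dec

Q4


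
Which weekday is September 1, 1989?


Target: September 1, 1989
Anchor: Jan 1, 1989. With p = 1989 - 1 = 1988: (p + p//4 - p//100 + p//400) mod 7 = (1988 + 497 - 19 + 4) mod 7 = 2470 mod 7 = 6 -> Sunday (Mon=0 ... Sun=6)
Days before September (Jan-Aug): 243 days
Weekday index = (6 + 243) mod 7 = 4

Friday


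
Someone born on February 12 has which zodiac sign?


Date: February 12
Conventional tropical zodiac dates: Aquarius from January 20 onward; Pisces starts February 19
February 12 falls within the Aquarius range

Aquarius


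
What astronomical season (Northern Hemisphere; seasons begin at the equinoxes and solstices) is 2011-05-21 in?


Date: May 21
Astronomical Spring (approx.; exact equinox/solstice day varies by year): March 20 to June 20
May 21 falls within the Spring window

Spring


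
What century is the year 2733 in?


Century = (year - 1) // 100 + 1
= (2733 - 1) // 100 + 1
= 2732 // 100 + 1
= 27 + 1

28th century


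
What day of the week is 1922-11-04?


Date: November 4, 1922
Anchor: Jan 1, 1922. With p = 1922 - 1 = 1921: (p + p//4 - p//100 + p//400) mod 7 = (1921 + 480 - 19 + 4) mod 7 = 2386 mod 7 = 6 -> Sunday (Mon=0 ... Sun=6)
Days before November (Jan-Oct): 304; offset = 304 + 4 - 1 = 307
Weekday index = (6 + 307) mod 7 = 5

Day of the week: Saturday


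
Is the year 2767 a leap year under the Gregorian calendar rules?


Gregorian leap year rule: divisible by 4, but not by 100, unless also by 400.
2767 is not divisible by 4 -> not a leap year

No


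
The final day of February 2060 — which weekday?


February 2060 has 29 days
Anchor: Jan 1, 2060. With p = 2060 - 1 = 2059: (p + p//4 - p//100 + p//400) mod 7 = (2059 + 514 - 20 + 5) mod 7 = 2558 mod 7 = 3 -> Thursday (Mon=0 ... Sun=6)
Days before February (Jan): 31; February 1 index = (3 + 31) mod 7 = 6 -> Sunday
Last day offset: 29 - 1 = 28 days
Weekday index = (6 + 28) mod 7 = 6

Sunday, February 29


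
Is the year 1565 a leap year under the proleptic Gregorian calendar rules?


Gregorian leap year rule: divisible by 4, but not by 100, unless also by 400.
1565 is not divisible by 4 -> not a leap year

No


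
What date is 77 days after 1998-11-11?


Start: 1998-11-11, add 77 days
November 1998 has 30 days: 30 - 11 = 19 days to November 30 -> 58 left
December 1998 has 31 days -> 27 left
January 1999: 27 <= 31 -> lands on January 27

Result: 1999-01-27


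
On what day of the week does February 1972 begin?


Target: February 1, 1972
Anchor: Jan 1, 1972. With p = 1972 - 1 = 1971: (p + p//4 - p//100 + p//400) mod 7 = (1971 + 492 - 19 + 4) mod 7 = 2448 mod 7 = 5 -> Saturday (Mon=0 ... Sun=6)
Days before February (Jan): 31 days
Weekday index = (5 + 31) mod 7 = 1

Tuesday


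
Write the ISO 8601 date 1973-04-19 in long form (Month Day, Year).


ISO 1973-04-19 parses as year=1973, month=04, day=19
Month 4 -> April

April 19, 1973


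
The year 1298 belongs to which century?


Century = (year - 1) // 100 + 1
= (1298 - 1) // 100 + 1
= 1297 // 100 + 1
= 12 + 1

13th century


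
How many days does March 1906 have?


March 1906

31 days


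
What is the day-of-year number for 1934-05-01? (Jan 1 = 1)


Date: May 1, 1934
Days in months 1 through 4: 120
Plus 1 days in May

Day of year: 121


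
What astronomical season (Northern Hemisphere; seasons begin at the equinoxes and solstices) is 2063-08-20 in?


Date: August 20
Astronomical Summer (approx.; exact equinox/solstice day varies by year): June 21 to September 21
August 20 falls within the Summer window

Summer


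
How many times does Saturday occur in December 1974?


December 1974 has 31 days
Anchor: Jan 1, 1974. With p = 1974 - 1 = 1973: (p + p//4 - p//100 + p//400) mod 7 = (1973 + 493 - 19 + 4) mod 7 = 2451 mod 7 = 1 -> Tuesday (Mon=0 ... Sun=6)
Days before December (Jan-Nov): 334; December 1 index = (1 + 334) mod 7 = 6 -> Sunday
First Saturday is December 7
Saturdays: 7, 14, 21, 28

4 Saturdays


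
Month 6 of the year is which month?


Month 6 of 12

June


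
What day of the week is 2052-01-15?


Date: January 15, 2052
Anchor: Jan 1, 2052. With p = 2052 - 1 = 2051: (p + p//4 - p//100 + p//400) mod 7 = (2051 + 512 - 20 + 5) mod 7 = 2548 mod 7 = 0 -> Monday (Mon=0 ... Sun=6)
Days into year = 15 - 1 = 14
Weekday index = (0 + 14) mod 7 = 0

Day of the week: Monday


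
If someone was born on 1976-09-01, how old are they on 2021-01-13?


Birth: 1976-09-01
Reference: 2021-01-13
Year difference: 2021 - 1976 = 45
Birthday not yet reached in 2021, subtract 1

44 years old


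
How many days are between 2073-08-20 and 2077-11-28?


From 2073-08-20 to 2077-11-28
2073-08-20: days before August = 31 + 28 + 31 + 30 + 31 + 30 + 31 = 212 (2073 is not a leap year); day of year = 212 + 20 = 232
2077-11-28: days before November = 31 + 28 + 31 + 30 + 31 + 30 + 31 + 31 + 30 + 31 = 304 (2077 is not a leap year); day of year = 304 + 28 = 332
Rest of 2073: 365 - 232 = 133
Full years 2074 (365), 2075 (365), 2076 (366): 1096
Total = 133 + 1096 + 332 = 1561

1561 days


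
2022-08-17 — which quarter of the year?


Month: August (month 8)
Q1: Jan-Mar, Q2: Apr-Jun, Q3: Jul-Sep, Q4: Oct-Dec

Q3


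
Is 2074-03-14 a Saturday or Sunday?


Anchor: Jan 1, 2074. With p = 2074 - 1 = 2073: (p + p//4 - p//100 + p//400) mod 7 = (2073 + 518 - 20 + 5) mod 7 = 2576 mod 7 = 0 -> Monday (Mon=0 ... Sun=6)
Day of year: 73; offset = 72
Weekday index = (0 + 72) mod 7 = 2 -> Wednesday
Weekend days: Saturday, Sunday

No


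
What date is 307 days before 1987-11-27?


Start: 1987-11-27, subtract 307 days
Back 27 days from November 27 reaches October 31, 1987 -> 280 left
October 1987 has 31 days -> back to September 30, 1987 -> 249 left
September 1987 has 30 days -> back to August 31, 1987 -> 219 left
August 1987 has 31 days -> back to July 31, 1987 -> 188 left
July 1987 has 31 days -> back to June 30, 1987 -> 157 left
June 1987 has 30 days -> back to May 31, 1987 -> 127 left
May 1987 has 31 days -> back to April 30, 1987 -> 96 left
April 1987 has 30 days -> back to March 31, 1987 -> 66 left
March 1987 has 31 days -> back to February 28, 1987 -> 35 left
February 1987 has 28 days -> back to January 31, 1987 -> 7 left
January 1987: 31 - 7 = 24 -> lands on January 24

Result: 1987-01-24


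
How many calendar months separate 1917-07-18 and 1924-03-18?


From July 1917 to March 1924
7 years * 12 = 84 months, minus 4 months = 80

80 months


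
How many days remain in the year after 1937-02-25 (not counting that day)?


Day of year: 56 of 365
Remaining = 365 - 56

309 days


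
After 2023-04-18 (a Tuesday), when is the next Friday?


Current: Tuesday
Target: Friday
Days ahead: 3

Next Friday: 2023-04-21


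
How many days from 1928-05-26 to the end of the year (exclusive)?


Day of year: 147 of 366
Remaining = 366 - 147

219 days


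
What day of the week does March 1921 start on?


Target: March 1, 1921
Anchor: Jan 1, 1921. With p = 1921 - 1 = 1920: (p + p//4 - p//100 + p//400) mod 7 = (1920 + 480 - 19 + 4) mod 7 = 2385 mod 7 = 5 -> Saturday (Mon=0 ... Sun=6)
Days before March (Jan-Feb): 59 days
Weekday index = (5 + 59) mod 7 = 1

Tuesday


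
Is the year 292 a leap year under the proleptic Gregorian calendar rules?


Gregorian leap year rule: divisible by 4, but not by 100, unless also by 400.
292 is divisible by 4 but not 100 -> leap year

Yes


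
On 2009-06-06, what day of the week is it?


Date: June 6, 2009
Anchor: Jan 1, 2009. With p = 2009 - 1 = 2008: (p + p//4 - p//100 + p//400) mod 7 = (2008 + 502 - 20 + 5) mod 7 = 2495 mod 7 = 3 -> Thursday (Mon=0 ... Sun=6)
Days before June (Jan-May): 151; offset = 151 + 6 - 1 = 156
Weekday index = (3 + 156) mod 7 = 5

Day of the week: Saturday


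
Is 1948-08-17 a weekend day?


Anchor: Jan 1, 1948. With p = 1948 - 1 = 1947: (p + p//4 - p//100 + p//400) mod 7 = (1947 + 486 - 19 + 4) mod 7 = 2418 mod 7 = 3 -> Thursday (Mon=0 ... Sun=6)
Day of year: 230; offset = 229
Weekday index = (3 + 229) mod 7 = 1 -> Tuesday
Weekend days: Saturday, Sunday

No


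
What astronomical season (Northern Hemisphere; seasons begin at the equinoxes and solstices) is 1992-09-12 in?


Date: September 12
Astronomical Summer (approx.; exact equinox/solstice day varies by year): June 21 to September 21
September 12 falls within the Summer window

Summer


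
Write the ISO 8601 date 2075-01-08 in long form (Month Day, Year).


ISO 2075-01-08 parses as year=2075, month=01, day=08
Month 1 -> January

January 8, 2075


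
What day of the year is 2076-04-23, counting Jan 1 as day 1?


Date: April 23, 2076
Days in months 1 through 3: 91
Plus 23 days in April

Day of year: 114


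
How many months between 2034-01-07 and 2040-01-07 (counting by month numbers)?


From January 2034 to January 2040
6 years * 12 = 72 months = 72

72 months


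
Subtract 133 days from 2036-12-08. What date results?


Start: 2036-12-08, subtract 133 days
Back 8 days from December 8 reaches November 30, 2036 -> 125 left
November 2036 has 30 days -> back to October 31, 2036 -> 95 left
October 2036 has 31 days -> back to September 30, 2036 -> 64 left
September 2036 has 30 days -> back to August 31, 2036 -> 34 left
August 2036 has 31 days -> back to July 31, 2036 -> 3 left
July 2036: 31 - 3 = 28 -> lands on July 28

Result: 2036-07-28


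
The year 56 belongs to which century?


Century = (year - 1) // 100 + 1
= (56 - 1) // 100 + 1
= 55 // 100 + 1
= 0 + 1

1st century


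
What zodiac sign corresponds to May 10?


Date: May 10
Conventional tropical zodiac dates: Taurus from April 20 onward; Gemini starts May 21
May 10 falls within the Taurus range

Taurus


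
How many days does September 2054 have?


September 2054

30 days


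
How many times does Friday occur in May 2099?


May 2099 has 31 days
Anchor: Jan 1, 2099. With p = 2099 - 1 = 2098: (p + p//4 - p//100 + p//400) mod 7 = (2098 + 524 - 20 + 5) mod 7 = 2607 mod 7 = 3 -> Thursday (Mon=0 ... Sun=6)
Days before May (Jan-Apr): 120; May 1 index = (3 + 120) mod 7 = 4 -> Friday
First Friday is May 1
Fridays: 1, 8, 15, 22, 29

5 Fridays


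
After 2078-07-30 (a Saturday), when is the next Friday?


Current: Saturday
Target: Friday
Days ahead: 6

Next Friday: 2078-08-05


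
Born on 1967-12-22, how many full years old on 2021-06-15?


Birth: 1967-12-22
Reference: 2021-06-15
Year difference: 2021 - 1967 = 54
Birthday not yet reached in 2021, subtract 1

53 years old


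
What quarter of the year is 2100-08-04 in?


Month: August (month 8)
Q1: Jan-Mar, Q2: Apr-Jun, Q3: Jul-Sep, Q4: Oct-Dec

Q3


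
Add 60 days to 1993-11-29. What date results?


Start: 1993-11-29, add 60 days
November 1993 has 30 days: 30 - 29 = 1 day to November 30 -> 59 left
December 1993 has 31 days -> 28 left
January 1994: 28 <= 31 -> lands on January 28

Result: 1994-01-28


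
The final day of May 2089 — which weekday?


May 2089 has 31 days
Anchor: Jan 1, 2089. With p = 2089 - 1 = 2088: (p + p//4 - p//100 + p//400) mod 7 = (2088 + 522 - 20 + 5) mod 7 = 2595 mod 7 = 5 -> Saturday (Mon=0 ... Sun=6)
Days before May (Jan-Apr): 120; May 1 index = (5 + 120) mod 7 = 6 -> Sunday
Last day offset: 31 - 1 = 30 days
Weekday index = (6 + 30) mod 7 = 1

Tuesday, May 31


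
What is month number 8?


Month 8 of 12

August


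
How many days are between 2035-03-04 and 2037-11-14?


From 2035-03-04 to 2037-11-14
2035-03-04: days before March = 31 + 28 = 59 (2035 is not a leap year); day of year = 59 + 4 = 63
2037-11-14: days before November = 31 + 28 + 31 + 30 + 31 + 30 + 31 + 31 + 30 + 31 = 304 (2037 is not a leap year); day of year = 304 + 14 = 318
Rest of 2035: 365 - 63 = 302
Full years 2036 (366): 366
Total = 302 + 366 + 318 = 986

986 days
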